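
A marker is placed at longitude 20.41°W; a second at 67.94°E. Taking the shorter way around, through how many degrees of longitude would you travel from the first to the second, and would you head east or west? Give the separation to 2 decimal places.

Raw difference: 67.94 − -20.41 = 88.35°.
Normalise into (−180°, 180°]: 88.35° stays 88.35°.
Positive ⇒ the second point lies to the east; separation 88.35°.

88.35° east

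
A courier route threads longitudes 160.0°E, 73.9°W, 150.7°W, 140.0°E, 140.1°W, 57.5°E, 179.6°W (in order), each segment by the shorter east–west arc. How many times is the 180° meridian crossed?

Leg 1: +160.0° → -73.9°, shortest Δλ = 126.1° (east) — crosses 180°.
Leg 2: -73.9° → -150.7°, shortest Δλ = -76.8° (west) — does not cross 180°.
Leg 3: -150.7° → +140.0°, shortest Δλ = -69.3° (west) — crosses 180°.
Leg 4: +140.0° → -140.1°, shortest Δλ = 79.9° (east) — crosses 180°.
Leg 5: -140.1° → +57.5°, shortest Δλ = -162.4° (west) — crosses 180°.
Leg 6: +57.5° → -179.6°, shortest Δλ = 122.9° (east) — crosses 180°.
Total crossings: 5.

5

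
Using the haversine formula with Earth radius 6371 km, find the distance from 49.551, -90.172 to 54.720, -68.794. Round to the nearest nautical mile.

Δλ = -68.794 − -90.172 = 21.378°.
Δφ = 54.720 − 49.551 = 5.169°.
a = sin²(Δφ/2) + cos φ₁ · cos φ₂ · sin²(Δλ/2) = 0.014924.
c = 2·atan2(√a, √(1−a)) = 0.24494 rad → d = 6371·c ≈ 1560.52 km ≈ 842.61 nmi.

843 nmi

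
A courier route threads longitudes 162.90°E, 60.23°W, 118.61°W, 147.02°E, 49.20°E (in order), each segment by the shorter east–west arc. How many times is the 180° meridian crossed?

Leg 1: +162.90° → -60.23°, shortest Δλ = 136.87° (east) — crosses 180°.
Leg 2: -60.23° → -118.61°, shortest Δλ = -58.38° (west) — does not cross 180°.
Leg 3: -118.61° → +147.02°, shortest Δλ = -94.37° (west) — crosses 180°.
Leg 4: +147.02° → +49.20°, shortest Δλ = -97.82° (west) — does not cross 180°.
Total crossings: 2.

2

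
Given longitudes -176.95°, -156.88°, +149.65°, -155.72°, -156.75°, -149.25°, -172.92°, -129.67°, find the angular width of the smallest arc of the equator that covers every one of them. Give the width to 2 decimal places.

Sort the longitudes: -176.95°, -172.92°, -156.88°, -156.75°, -155.72°, -149.25°, -129.67°, +149.65°.
Eastward gaps between consecutive values (wrapping around): 4.03°, 16.04°, 0.13°, 1.03°, 6.47°, 19.58°, 279.32°, 33.40°.
Largest gap = 279.32° ⇒ minimal covering band is its complement: 360° − 279.32° = 80.68°.
Band runs from +149.65° eastward to -129.67°, crossing the antimeridian.

80.68°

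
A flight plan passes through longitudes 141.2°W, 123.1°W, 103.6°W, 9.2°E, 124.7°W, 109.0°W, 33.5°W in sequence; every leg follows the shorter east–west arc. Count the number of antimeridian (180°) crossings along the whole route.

0

Leg 1: -141.2° → -123.1°, shortest Δλ = 18.1° (east) — does not cross 180°.
Leg 2: -123.1° → -103.6°, shortest Δλ = 19.5° (east) — does not cross 180°.
Leg 3: -103.6° → +9.2°, shortest Δλ = 112.8° (east) — does not cross 180°.
Leg 4: +9.2° → -124.7°, shortest Δλ = -133.9° (west) — does not cross 180°.
Leg 5: -124.7° → -109.0°, shortest Δλ = 15.7° (east) — does not cross 180°.
Leg 6: -109.0° → -33.5°, shortest Δλ = 75.5° (east) — does not cross 180°.
Total crossings: 0.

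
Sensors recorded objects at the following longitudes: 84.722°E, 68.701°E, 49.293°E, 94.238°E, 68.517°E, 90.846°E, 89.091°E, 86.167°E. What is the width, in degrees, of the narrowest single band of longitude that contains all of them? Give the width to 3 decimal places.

Sort the longitudes: +49.293°, +68.517°, +68.701°, +84.722°, +86.167°, +89.091°, +90.846°, +94.238°.
Eastward gaps between consecutive values (wrapping around): 19.224°, 0.184°, 16.021°, 1.445°, 2.924°, 1.755°, 3.392°, 315.055°.
Largest gap = 315.055° ⇒ minimal covering band is its complement: 360° − 315.055° = 44.945°.
Band runs from +49.293° eastward to +94.238°.

44.945°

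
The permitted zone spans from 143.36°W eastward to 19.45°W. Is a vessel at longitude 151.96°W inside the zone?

No

Band width going east from -143.36° to -19.45°: ((-19.45 − -143.36) mod 360) = 123.91°.
Offset of -151.96° east of the west edge: ((-151.96 − -143.36) mod 360) = 351.40°.
351.40° > 123.91° ⇒ outside.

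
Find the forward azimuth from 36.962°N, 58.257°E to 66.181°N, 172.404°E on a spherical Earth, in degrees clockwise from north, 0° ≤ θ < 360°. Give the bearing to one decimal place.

Δλ = 172.404 − 58.257 = 114.147°.
θ = atan2( sin Δλ · cos φ₂ , cos φ₁ · sin φ₂ − sin φ₁ · cos φ₂ · cos Δλ )
  = atan2(0.36851, 0.83031) = 23.933° → normalised to [0°, 360°): 23.933°.

23.9°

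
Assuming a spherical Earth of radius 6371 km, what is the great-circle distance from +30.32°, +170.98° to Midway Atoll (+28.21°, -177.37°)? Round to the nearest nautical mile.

623 nmi

Δλ = -177.37 − 170.98 = -348.35°; wrapped into (−180°, 180°]: 11.65°.
Δφ = 28.21 − 30.32 = -2.11°.
a = sin²(Δφ/2) + cos φ₁ · cos φ₂ · sin²(Δλ/2) = 0.008174.
c = 2·atan2(√a, √(1−a)) = 0.18107 rad → d = 6371·c ≈ 1153.60 km ≈ 622.90 nmi.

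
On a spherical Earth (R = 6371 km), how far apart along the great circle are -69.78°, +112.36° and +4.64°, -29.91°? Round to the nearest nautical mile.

6628 nmi

Δλ = -29.91 − 112.36 = -142.27°.
Δφ = 4.64 − -69.78 = 74.42°.
a = sin²(Δφ/2) + cos φ₁ · cos φ₂ · sin²(Δλ/2) = 0.674185.
c = 2·atan2(√a, √(1−a)) = 1.92663 rad → d = 6371·c ≈ 12274.55 km ≈ 6627.73 nmi.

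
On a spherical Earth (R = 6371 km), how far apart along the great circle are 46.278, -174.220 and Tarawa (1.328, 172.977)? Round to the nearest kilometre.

5151 km

Δλ = 172.977 − -174.220 = 347.197°; wrapped into (−180°, 180°]: -12.803°.
Δφ = 1.328 − 46.278 = -44.950°.
a = sin²(Δφ/2) + cos φ₁ · cos φ₂ · sin²(Δλ/2) = 0.154728.
c = 2·atan2(√a, √(1−a)) = 0.80855 rad → d = 6371·c ≈ 5151.30 km.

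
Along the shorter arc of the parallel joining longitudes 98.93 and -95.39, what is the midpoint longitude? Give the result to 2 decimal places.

Signed shortest Δλ from +98.93° to -95.39° is +165.68°.
Midpoint longitude = +98.93° + (+165.68°)/2 = +98.93° + 82.84° = +181.77°.
Normalise into (−180°, 180°]: -178.23°.
(The naïve average (+98.93 + -95.39)/2 = 1.77° is on the wrong side of the globe.)

-178.23°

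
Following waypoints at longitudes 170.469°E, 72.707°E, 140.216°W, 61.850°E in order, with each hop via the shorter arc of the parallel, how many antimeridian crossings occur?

2

Leg 1: +170.469° → +72.707°, shortest Δλ = -97.762° (west) — does not cross 180°.
Leg 2: +72.707° → -140.216°, shortest Δλ = 147.077° (east) — crosses 180°.
Leg 3: -140.216° → +61.850°, shortest Δλ = -157.934° (west) — crosses 180°.
Total crossings: 2.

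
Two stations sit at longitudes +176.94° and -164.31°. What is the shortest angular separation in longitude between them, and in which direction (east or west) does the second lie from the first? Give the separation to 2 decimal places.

Raw difference: -164.31 − 176.94 = -341.25°.
Normalise into (−180°, 180°]: -341.25° + 360° = 18.75°.
Positive ⇒ the second point lies to the east; separation 18.75°.

18.75° east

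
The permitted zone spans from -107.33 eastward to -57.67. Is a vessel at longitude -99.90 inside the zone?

Band width going east from -107.33° to -57.67°: ((-57.67 − -107.33) mod 360) = 49.66°.
Offset of -99.90° east of the west edge: ((-99.90 − -107.33) mod 360) = 7.43°.
7.43° ≤ 49.66° ⇒ inside.

Yes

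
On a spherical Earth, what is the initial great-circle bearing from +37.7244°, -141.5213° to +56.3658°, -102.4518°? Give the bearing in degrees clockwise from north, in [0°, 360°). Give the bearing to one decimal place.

41.4°

Δλ = -102.4518 − -141.5213 = 39.0695°.
θ = atan2( sin Δλ · cos φ₂ , cos φ₁ · sin φ₂ − sin φ₁ · cos φ₂ · cos Δλ )
  = atan2(0.34910, 0.39543) = 41.439° → normalised to [0°, 360°): 41.439°.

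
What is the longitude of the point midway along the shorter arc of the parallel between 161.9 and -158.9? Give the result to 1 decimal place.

Signed shortest Δλ from +161.9° to -158.9° is +39.2°.
Midpoint longitude = +161.9° + (+39.2°)/2 = +161.9° + 19.6° = +181.5°.
Normalise into (−180°, 180°]: -178.5°.
(The naïve average (+161.9 + -158.9)/2 = 1.5° is on the wrong side of the globe.)

-178.5°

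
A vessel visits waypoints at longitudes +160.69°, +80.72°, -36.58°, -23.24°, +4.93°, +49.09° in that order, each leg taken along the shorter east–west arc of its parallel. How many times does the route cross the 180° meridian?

0

Leg 1: +160.69° → +80.72°, shortest Δλ = -79.97° (west) — does not cross 180°.
Leg 2: +80.72° → -36.58°, shortest Δλ = -117.3° (west) — does not cross 180°.
Leg 3: -36.58° → -23.24°, shortest Δλ = 13.34° (east) — does not cross 180°.
Leg 4: -23.24° → +4.93°, shortest Δλ = 28.17° (east) — does not cross 180°.
Leg 5: +4.93° → +49.09°, shortest Δλ = 44.16° (east) — does not cross 180°.
Total crossings: 0.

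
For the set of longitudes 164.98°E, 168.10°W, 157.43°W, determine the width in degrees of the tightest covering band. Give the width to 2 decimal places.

Sort the longitudes: -168.10°, -157.43°, +164.98°.
Eastward gaps between consecutive values (wrapping around): 10.67°, 322.41°, 26.92°.
Largest gap = 322.41° ⇒ minimal covering band is its complement: 360° − 322.41° = 37.59°.
Band runs from +164.98° eastward to -157.43°, crossing the antimeridian.

37.59°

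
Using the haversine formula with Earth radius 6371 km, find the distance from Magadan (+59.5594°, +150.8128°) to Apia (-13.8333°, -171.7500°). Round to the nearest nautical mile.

4765 nmi

Δλ = -171.7500 − 150.8128 = -322.5628°; wrapped into (−180°, 180°]: 37.4372°.
Δφ = -13.8333 − 59.5594 = -73.3927°.
a = sin²(Δφ/2) + cos φ₁ · cos φ₂ · sin²(Δλ/2) = 0.407761.
c = 2·atan2(√a, √(1−a)) = 1.38525 rad → d = 6371·c ≈ 8825.46 km ≈ 4765.37 nmi.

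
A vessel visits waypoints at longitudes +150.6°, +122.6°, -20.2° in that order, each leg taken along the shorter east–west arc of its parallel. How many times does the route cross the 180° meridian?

Leg 1: +150.6° → +122.6°, shortest Δλ = -28.0° (west) — does not cross 180°.
Leg 2: +122.6° → -20.2°, shortest Δλ = -142.8° (west) — does not cross 180°.
Total crossings: 0.

0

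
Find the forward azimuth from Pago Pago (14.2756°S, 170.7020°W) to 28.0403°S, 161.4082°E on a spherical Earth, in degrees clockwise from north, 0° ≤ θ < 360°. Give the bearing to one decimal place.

Δλ = 161.4082 − -170.7020 = 332.1102°; wrapped into (−180°, 180°]: -27.8898°.
θ = atan2( sin Δλ · cos φ₂ , cos φ₁ · sin φ₂ − sin φ₁ · cos φ₂ · cos Δλ )
  = atan2(-0.41286, -0.26321) = -122.519° → normalised to [0°, 360°): 237.481°.

237.5°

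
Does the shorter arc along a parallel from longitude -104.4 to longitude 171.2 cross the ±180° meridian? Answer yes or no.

Yes

Naïve |171.2 − -104.4| = 275.6° > 180°, so the shorter arc goes the other way round — across 180°.
Signed shortest Δλ = ((171.2 − -104.4 + 180) mod 360) − 180 = -84.4°.
Going west by 84.4° from -104.4° passes through 180° before reaching +171.2°.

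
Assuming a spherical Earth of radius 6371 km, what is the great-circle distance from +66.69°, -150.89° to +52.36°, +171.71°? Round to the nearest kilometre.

2579 km

Δλ = 171.71 − -150.89 = 322.60°; wrapped into (−180°, 180°]: -37.40°.
Δφ = 52.36 − 66.69 = -14.33°.
a = sin²(Δφ/2) + cos φ₁ · cos φ₂ · sin²(Δλ/2) = 0.040397.
c = 2·atan2(√a, √(1−a)) = 0.40474 rad → d = 6371·c ≈ 2578.59 km.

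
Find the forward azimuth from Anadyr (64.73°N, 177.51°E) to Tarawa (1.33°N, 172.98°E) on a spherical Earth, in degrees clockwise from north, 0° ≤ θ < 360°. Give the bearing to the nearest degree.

Δλ = 172.98 − 177.51 = -4.53°.
θ = atan2( sin Δλ · cos φ₂ , cos φ₁ · sin φ₂ − sin φ₁ · cos φ₂ · cos Δλ )
  = atan2(-0.07896, -0.89133) = -174.938° → normalised to [0°, 360°): 185.062°.

185°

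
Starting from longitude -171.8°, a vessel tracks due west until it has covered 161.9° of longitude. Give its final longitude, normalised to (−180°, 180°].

Start at -171.8°; shift −161.9° → -333.7°.
-333.7° lies outside (−180°, 180°]; add 360° → +26.3°.

+26.3°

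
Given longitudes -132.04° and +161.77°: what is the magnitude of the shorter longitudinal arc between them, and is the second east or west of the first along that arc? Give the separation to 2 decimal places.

66.19° west

Raw difference: 161.77 − -132.04 = 293.81°.
Normalise into (−180°, 180°]: 293.81° − 360° = -66.19°.
Negative ⇒ the second point lies to the west; separation 66.19°.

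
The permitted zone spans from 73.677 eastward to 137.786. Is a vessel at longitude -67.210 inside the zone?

Band width going east from +73.677° to +137.786°: ((137.786 − 73.677) mod 360) = 64.109°.
Offset of -67.210° east of the west edge: ((-67.210 − 73.677) mod 360) = 219.113°.
219.113° > 64.109° ⇒ outside.

No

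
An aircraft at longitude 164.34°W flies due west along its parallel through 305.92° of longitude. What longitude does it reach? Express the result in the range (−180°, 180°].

Start at -164.34°; shift −305.92° → -470.26°.
-470.26° lies outside (−180°, 180°]; add 360° → -110.26°.

110.26°W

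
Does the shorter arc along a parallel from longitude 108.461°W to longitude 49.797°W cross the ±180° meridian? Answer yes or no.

No

Signed shortest Δλ = ((-49.797 − -108.461 + 180) mod 360) − 180 = 58.664°.
Going east by 58.664° from -108.461° reaches -49.797° without touching 180°.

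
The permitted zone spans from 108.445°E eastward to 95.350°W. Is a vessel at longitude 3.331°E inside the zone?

No

Band width going east from +108.445° to -95.350°: ((-95.350 − 108.445) mod 360) = 156.205°.
Offset of +3.331° east of the west edge: ((3.331 − 108.445) mod 360) = 254.886°.
254.886° > 156.205° ⇒ outside.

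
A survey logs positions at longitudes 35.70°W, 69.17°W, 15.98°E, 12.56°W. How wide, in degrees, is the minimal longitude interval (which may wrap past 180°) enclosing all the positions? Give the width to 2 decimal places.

85.15°

Sort the longitudes: -69.17°, -35.70°, -12.56°, +15.98°.
Eastward gaps between consecutive values (wrapping around): 33.47°, 23.14°, 28.54°, 274.85°.
Largest gap = 274.85° ⇒ minimal covering band is its complement: 360° − 274.85° = 85.15°.
Band runs from -69.17° eastward to +15.98°.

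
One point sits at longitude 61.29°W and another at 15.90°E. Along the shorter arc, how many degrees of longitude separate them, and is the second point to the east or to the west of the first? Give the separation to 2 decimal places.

Raw difference: 15.90 − -61.29 = 77.19°.
Normalise into (−180°, 180°]: 77.19° stays 77.19°.
Positive ⇒ the second point lies to the east; separation 77.19°.

77.19° east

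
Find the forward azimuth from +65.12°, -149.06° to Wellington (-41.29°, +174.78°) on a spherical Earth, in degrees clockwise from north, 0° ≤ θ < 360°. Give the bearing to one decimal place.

208.2°

Δλ = 174.78 − -149.06 = 323.84°; wrapped into (−180°, 180°]: -36.16°.
θ = atan2( sin Δλ · cos φ₂ , cos φ₁ · sin φ₂ − sin φ₁ · cos φ₂ · cos Δλ )
  = atan2(-0.44335, -0.82796) = -151.832° → normalised to [0°, 360°): 208.168°.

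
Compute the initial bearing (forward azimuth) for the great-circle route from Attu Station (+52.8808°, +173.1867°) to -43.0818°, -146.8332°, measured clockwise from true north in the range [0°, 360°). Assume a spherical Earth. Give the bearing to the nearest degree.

151°

Δλ = -146.8332 − 173.1867 = -320.0199°; wrapped into (−180°, 180°]: 39.9801°.
θ = atan2( sin Δλ · cos φ₂ , cos φ₁ · sin φ₂ − sin φ₁ · cos φ₂ · cos Δλ )
  = atan2(0.46928, -0.85847) = 151.337° → normalised to [0°, 360°): 151.337°.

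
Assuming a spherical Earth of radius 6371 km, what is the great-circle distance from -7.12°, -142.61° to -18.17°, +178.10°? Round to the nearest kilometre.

4425 km

Δλ = 178.10 − -142.61 = 320.71°; wrapped into (−180°, 180°]: -39.29°.
Δφ = -18.17 − -7.12 = -11.05°.
a = sin²(Δφ/2) + cos φ₁ · cos φ₂ · sin²(Δλ/2) = 0.115830.
c = 2·atan2(√a, √(1−a)) = 0.69455 rad → d = 6371·c ≈ 4425.01 km.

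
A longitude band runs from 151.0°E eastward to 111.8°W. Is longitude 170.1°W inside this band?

Yes

Band width going east from +151.0° to -111.8°: ((-111.8 − 151.0) mod 360) = 97.2°.
Offset of -170.1° east of the west edge: ((-170.1 − 151.0) mod 360) = 38.9°.
38.9° ≤ 97.2° ⇒ inside.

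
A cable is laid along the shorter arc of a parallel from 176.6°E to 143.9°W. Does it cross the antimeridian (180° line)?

Naïve |-143.9 − 176.6| = 320.5° > 180°, so the shorter arc goes the other way round — across 180°.
Signed shortest Δλ = ((-143.9 − 176.6 + 180) mod 360) − 180 = 39.5°.
Going east by 39.5° from +176.6° passes through 180° before reaching -143.9°.

Yes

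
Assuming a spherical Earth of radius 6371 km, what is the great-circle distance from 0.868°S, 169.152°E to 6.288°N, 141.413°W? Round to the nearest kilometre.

Δλ = -141.413 − 169.152 = -310.565°; wrapped into (−180°, 180°]: 49.435°.
Δφ = 6.288 − -0.868 = 7.156°.
a = sin²(Δφ/2) + cos φ₁ · cos φ₂ · sin²(Δλ/2) = 0.177668.
c = 2·atan2(√a, √(1−a)) = 0.87021 rad → d = 6371·c ≈ 5544.12 km.

5544 km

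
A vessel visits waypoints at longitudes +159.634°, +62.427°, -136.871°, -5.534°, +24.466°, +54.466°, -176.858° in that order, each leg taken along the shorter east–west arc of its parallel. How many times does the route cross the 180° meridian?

2

Leg 1: +159.634° → +62.427°, shortest Δλ = -97.207° (west) — does not cross 180°.
Leg 2: +62.427° → -136.871°, shortest Δλ = 160.702° (east) — crosses 180°.
Leg 3: -136.871° → -5.534°, shortest Δλ = 131.337° (east) — does not cross 180°.
Leg 4: -5.534° → +24.466°, shortest Δλ = 30.0° (east) — does not cross 180°.
Leg 5: +24.466° → +54.466°, shortest Δλ = 30.0° (east) — does not cross 180°.
Leg 6: +54.466° → -176.858°, shortest Δλ = 128.676° (east) — crosses 180°.
Total crossings: 2.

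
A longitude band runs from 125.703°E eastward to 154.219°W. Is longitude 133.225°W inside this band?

Band width going east from +125.703° to -154.219°: ((-154.219 − 125.703) mod 360) = 80.078°.
Offset of -133.225° east of the west edge: ((-133.225 − 125.703) mod 360) = 101.072°.
101.072° > 80.078° ⇒ outside.

No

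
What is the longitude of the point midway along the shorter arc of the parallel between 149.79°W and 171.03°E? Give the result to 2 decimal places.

169.38°W

Signed shortest Δλ from -149.79° to +171.03° is -39.18°.
Midpoint longitude = -149.79° + (-39.18°)/2 = -149.79° − 19.59° = -169.38°.
(The naïve average (-149.79 + +171.03)/2 = 10.62° is on the wrong side of the globe.)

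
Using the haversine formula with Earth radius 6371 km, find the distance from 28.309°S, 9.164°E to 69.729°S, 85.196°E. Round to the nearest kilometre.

6535 km

Δλ = 85.196 − 9.164 = 76.032°.
Δφ = -69.729 − -28.309 = -41.420°.
a = sin²(Δφ/2) + cos φ₁ · cos φ₂ · sin²(Δλ/2) = 0.240759.
c = 2·atan2(√a, √(1−a)) = 1.02572 rad → d = 6371·c ≈ 6534.87 km.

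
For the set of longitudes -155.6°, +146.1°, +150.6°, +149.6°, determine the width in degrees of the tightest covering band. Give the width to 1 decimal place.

58.3°

Sort the longitudes: -155.6°, +146.1°, +149.6°, +150.6°.
Eastward gaps between consecutive values (wrapping around): 301.7°, 3.5°, 1.0°, 53.8°.
Largest gap = 301.7° ⇒ minimal covering band is its complement: 360° − 301.7° = 58.3°.
Band runs from +146.1° eastward to -155.6°, crossing the antimeridian.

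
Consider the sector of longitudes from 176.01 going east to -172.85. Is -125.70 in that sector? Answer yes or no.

No

Band width going east from +176.01° to -172.85°: ((-172.85 − 176.01) mod 360) = 11.14°.
Offset of -125.70° east of the west edge: ((-125.70 − 176.01) mod 360) = 58.29°.
58.29° > 11.14° ⇒ outside.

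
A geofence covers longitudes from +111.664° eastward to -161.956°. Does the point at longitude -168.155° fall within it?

Band width going east from +111.664° to -161.956°: ((-161.956 − 111.664) mod 360) = 86.380°.
Offset of -168.155° east of the west edge: ((-168.155 − 111.664) mod 360) = 80.181°.
80.181° ≤ 86.380° ⇒ inside.

Yes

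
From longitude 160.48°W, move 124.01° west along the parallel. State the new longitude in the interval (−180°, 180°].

Start at -160.48°; shift −124.01° → -284.49°.
-284.49° lies outside (−180°, 180°]; add 360° → +75.51°.

75.51°E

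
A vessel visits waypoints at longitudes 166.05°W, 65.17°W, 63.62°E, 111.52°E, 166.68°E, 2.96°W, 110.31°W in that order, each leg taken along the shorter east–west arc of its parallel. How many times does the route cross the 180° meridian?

0

Leg 1: -166.05° → -65.17°, shortest Δλ = 100.88° (east) — does not cross 180°.
Leg 2: -65.17° → +63.62°, shortest Δλ = 128.79° (east) — does not cross 180°.
Leg 3: +63.62° → +111.52°, shortest Δλ = 47.9° (east) — does not cross 180°.
Leg 4: +111.52° → +166.68°, shortest Δλ = 55.16° (east) — does not cross 180°.
Leg 5: +166.68° → -2.96°, shortest Δλ = -169.64° (west) — does not cross 180°.
Leg 6: -2.96° → -110.31°, shortest Δλ = -107.35° (west) — does not cross 180°.
Total crossings: 0.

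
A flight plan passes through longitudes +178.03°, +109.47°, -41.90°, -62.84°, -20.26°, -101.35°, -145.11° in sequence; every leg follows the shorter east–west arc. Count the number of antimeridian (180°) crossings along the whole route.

Leg 1: +178.03° → +109.47°, shortest Δλ = -68.56° (west) — does not cross 180°.
Leg 2: +109.47° → -41.90°, shortest Δλ = -151.37° (west) — does not cross 180°.
Leg 3: -41.90° → -62.84°, shortest Δλ = -20.94° (west) — does not cross 180°.
Leg 4: -62.84° → -20.26°, shortest Δλ = 42.58° (east) — does not cross 180°.
Leg 5: -20.26° → -101.35°, shortest Δλ = -81.09° (west) — does not cross 180°.
Leg 6: -101.35° → -145.11°, shortest Δλ = -43.76° (west) — does not cross 180°.
Total crossings: 0.

0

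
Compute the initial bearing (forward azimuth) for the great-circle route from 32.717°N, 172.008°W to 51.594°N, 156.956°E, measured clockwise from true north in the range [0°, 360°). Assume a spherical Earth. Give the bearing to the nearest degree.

319°

Δλ = 156.956 − -172.008 = 328.964°; wrapped into (−180°, 180°]: -31.036°.
θ = atan2( sin Δλ · cos φ₂ , cos φ₁ · sin φ₂ − sin φ₁ · cos φ₂ · cos Δλ )
  = atan2(-0.32029, 0.37161) = -40.759° → normalised to [0°, 360°): 319.241°.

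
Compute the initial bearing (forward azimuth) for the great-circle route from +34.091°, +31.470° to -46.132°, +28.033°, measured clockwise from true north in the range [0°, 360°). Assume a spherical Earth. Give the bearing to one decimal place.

182.4°

Δλ = 28.033 − 31.470 = -3.437°.
θ = atan2( sin Δλ · cos φ₂ , cos φ₁ · sin φ₂ − sin φ₁ · cos φ₂ · cos Δλ )
  = atan2(-0.04155, -0.98478) = -177.584° → normalised to [0°, 360°): 182.416°.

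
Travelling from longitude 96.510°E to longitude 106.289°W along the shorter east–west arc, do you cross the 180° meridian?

Naïve |-106.289 − 96.510| = 202.799° > 180°, so the shorter arc goes the other way round — across 180°.
Signed shortest Δλ = ((-106.289 − 96.510 + 180) mod 360) − 180 = 157.201°.
Going east by 157.201° from +96.510° passes through 180° before reaching -106.289°.

Yes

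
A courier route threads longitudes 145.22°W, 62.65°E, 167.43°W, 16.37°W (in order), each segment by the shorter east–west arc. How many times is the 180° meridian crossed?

2

Leg 1: -145.22° → +62.65°, shortest Δλ = -152.13° (west) — crosses 180°.
Leg 2: +62.65° → -167.43°, shortest Δλ = 129.92° (east) — crosses 180°.
Leg 3: -167.43° → -16.37°, shortest Δλ = 151.06° (east) — does not cross 180°.
Total crossings: 2.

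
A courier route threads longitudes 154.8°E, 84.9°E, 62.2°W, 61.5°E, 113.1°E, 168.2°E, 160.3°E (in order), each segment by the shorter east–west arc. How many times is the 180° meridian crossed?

0

Leg 1: +154.8° → +84.9°, shortest Δλ = -69.9° (west) — does not cross 180°.
Leg 2: +84.9° → -62.2°, shortest Δλ = -147.1° (west) — does not cross 180°.
Leg 3: -62.2° → +61.5°, shortest Δλ = 123.7° (east) — does not cross 180°.
Leg 4: +61.5° → +113.1°, shortest Δλ = 51.6° (east) — does not cross 180°.
Leg 5: +113.1° → +168.2°, shortest Δλ = 55.1° (east) — does not cross 180°.
Leg 6: +168.2° → +160.3°, shortest Δλ = -7.9° (west) — does not cross 180°.
Total crossings: 0.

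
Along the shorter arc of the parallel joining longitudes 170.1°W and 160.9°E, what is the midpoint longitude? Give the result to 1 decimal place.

Signed shortest Δλ from -170.1° to +160.9° is -29.0°.
Midpoint longitude = -170.1° + (-29.0°)/2 = -170.1° − 14.5° = -184.6°.
Normalise into (−180°, 180°]: +175.4°.
(The naïve average (-170.1 + +160.9)/2 = -4.6° is on the wrong side of the globe.)

175.4°E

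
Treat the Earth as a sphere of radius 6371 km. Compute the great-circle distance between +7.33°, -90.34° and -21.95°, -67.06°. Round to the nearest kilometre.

4128 km

Δλ = -67.06 − -90.34 = 23.28°.
Δφ = -21.95 − 7.33 = -29.28°.
a = sin²(Δφ/2) + cos φ₁ · cos φ₂ · sin²(Δλ/2) = 0.101328.
c = 2·atan2(√a, √(1−a)) = 0.64792 rad → d = 6371·c ≈ 4127.87 km.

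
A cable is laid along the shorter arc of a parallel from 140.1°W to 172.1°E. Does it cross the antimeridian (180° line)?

Yes

Naïve |172.1 − -140.1| = 312.2° > 180°, so the shorter arc goes the other way round — across 180°.
Signed shortest Δλ = ((172.1 − -140.1 + 180) mod 360) − 180 = -47.8°.
Going west by 47.8° from -140.1° passes through 180° before reaching +172.1°.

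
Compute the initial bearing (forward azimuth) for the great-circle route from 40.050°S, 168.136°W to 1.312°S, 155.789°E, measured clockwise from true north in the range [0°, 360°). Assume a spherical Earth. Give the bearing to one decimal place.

310.5°

Δλ = 155.789 − -168.136 = 323.925°; wrapped into (−180°, 180°]: -36.075°.
θ = atan2( sin Δλ · cos φ₂ , cos φ₁ · sin φ₂ − sin φ₁ · cos φ₂ · cos Δλ )
  = atan2(-0.58869, 0.50241) = -49.521° → normalised to [0°, 360°): 310.479°.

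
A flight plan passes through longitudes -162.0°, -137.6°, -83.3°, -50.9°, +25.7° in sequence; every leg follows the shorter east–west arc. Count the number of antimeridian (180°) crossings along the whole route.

Leg 1: -162.0° → -137.6°, shortest Δλ = 24.4° (east) — does not cross 180°.
Leg 2: -137.6° → -83.3°, shortest Δλ = 54.3° (east) — does not cross 180°.
Leg 3: -83.3° → -50.9°, shortest Δλ = 32.4° (east) — does not cross 180°.
Leg 4: -50.9° → +25.7°, shortest Δλ = 76.6° (east) — does not cross 180°.
Total crossings: 0.

0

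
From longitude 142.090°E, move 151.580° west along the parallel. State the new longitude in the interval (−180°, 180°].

Start at +142.090°; shift −151.580° → -9.490°.
-9.490° already lies in (−180°, 180°].

9.490°W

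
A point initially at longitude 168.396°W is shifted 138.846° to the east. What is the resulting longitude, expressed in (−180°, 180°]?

Start at -168.396°; shift +138.846° → -29.550°.
-29.550° already lies in (−180°, 180°].

29.550°W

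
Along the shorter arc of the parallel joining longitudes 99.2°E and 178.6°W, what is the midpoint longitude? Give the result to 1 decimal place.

140.3°E

Signed shortest Δλ from +99.2° to -178.6° is +82.2°.
Midpoint longitude = +99.2° + (+82.2°)/2 = +99.2° + 41.1° = +140.3°.
(The naïve average (+99.2 + -178.6)/2 = -39.7° is on the wrong side of the globe.)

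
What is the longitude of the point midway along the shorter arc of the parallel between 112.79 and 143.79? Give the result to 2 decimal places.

+128.29°

Signed shortest Δλ from +112.79° to +143.79° is +31.00°.
Midpoint longitude = +112.79° + (+31.00°)/2 = +112.79° + 15.50° = +128.29°.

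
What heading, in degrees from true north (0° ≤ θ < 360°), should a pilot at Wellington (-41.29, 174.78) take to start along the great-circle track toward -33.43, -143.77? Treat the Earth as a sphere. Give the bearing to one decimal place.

Δλ = -143.77 − 174.78 = -318.55°; wrapped into (−180°, 180°]: 41.45°.
θ = atan2( sin Δλ · cos φ₂ , cos φ₁ · sin φ₂ − sin φ₁ · cos φ₂ · cos Δλ )
  = atan2(0.55245, -0.00118) = 90.122° → normalised to [0°, 360°): 90.122°.

90.1°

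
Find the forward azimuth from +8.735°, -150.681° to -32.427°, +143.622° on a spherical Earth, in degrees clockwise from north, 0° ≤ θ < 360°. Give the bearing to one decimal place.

232.9°

Δλ = 143.622 − -150.681 = 294.303°; wrapped into (−180°, 180°]: -65.697°.
θ = atan2( sin Δλ · cos φ₂ , cos φ₁ · sin φ₂ − sin φ₁ · cos φ₂ · cos Δλ )
  = atan2(-0.76927, -0.58276) = -127.146° → normalised to [0°, 360°): 232.854°.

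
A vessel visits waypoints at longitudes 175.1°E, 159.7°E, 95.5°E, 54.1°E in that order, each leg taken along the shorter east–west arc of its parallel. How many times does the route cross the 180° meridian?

Leg 1: +175.1° → +159.7°, shortest Δλ = -15.4° (west) — does not cross 180°.
Leg 2: +159.7° → +95.5°, shortest Δλ = -64.2° (west) — does not cross 180°.
Leg 3: +95.5° → +54.1°, shortest Δλ = -41.4° (west) — does not cross 180°.
Total crossings: 0.

0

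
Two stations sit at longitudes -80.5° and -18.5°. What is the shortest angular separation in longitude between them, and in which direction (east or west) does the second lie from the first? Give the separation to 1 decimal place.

Raw difference: -18.5 − -80.5 = 62.0°.
Normalise into (−180°, 180°]: 62.0° stays 62.0°.
Positive ⇒ the second point lies to the east; separation 62.0°.

62.0° east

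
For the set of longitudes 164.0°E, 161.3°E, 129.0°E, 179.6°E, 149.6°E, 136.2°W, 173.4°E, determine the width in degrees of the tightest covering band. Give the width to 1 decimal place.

94.8°

Sort the longitudes: -136.2°, +129.0°, +149.6°, +161.3°, +164.0°, +173.4°, +179.6°.
Eastward gaps between consecutive values (wrapping around): 265.2°, 20.6°, 11.7°, 2.7°, 9.4°, 6.2°, 44.2°.
Largest gap = 265.2° ⇒ minimal covering band is its complement: 360° − 265.2° = 94.8°.
Band runs from +129.0° eastward to -136.2°, crossing the antimeridian.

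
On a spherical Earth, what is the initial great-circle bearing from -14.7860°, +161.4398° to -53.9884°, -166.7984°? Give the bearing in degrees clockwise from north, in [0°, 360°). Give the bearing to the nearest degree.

Δλ = -166.7984 − 161.4398 = -328.2382°; wrapped into (−180°, 180°]: 31.7618°.
θ = atan2( sin Δλ · cos φ₂ , cos φ₁ · sin φ₂ − sin φ₁ · cos φ₂ · cos Δλ )
  = atan2(0.30949, -0.65453) = 154.693° → normalised to [0°, 360°): 154.693°.

155°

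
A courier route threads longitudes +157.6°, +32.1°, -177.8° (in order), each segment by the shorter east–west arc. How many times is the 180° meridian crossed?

Leg 1: +157.6° → +32.1°, shortest Δλ = -125.5° (west) — does not cross 180°.
Leg 2: +32.1° → -177.8°, shortest Δλ = 150.1° (east) — crosses 180°.
Total crossings: 1.

1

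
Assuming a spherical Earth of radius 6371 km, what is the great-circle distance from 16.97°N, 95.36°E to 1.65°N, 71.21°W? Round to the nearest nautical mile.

9435 nmi

Δλ = -71.21 − 95.36 = -166.57°.
Δφ = 1.65 − 16.97 = -15.32°.
a = sin²(Δφ/2) + cos φ₁ · cos φ₂ · sin²(Δλ/2) = 0.960756.
c = 2·atan2(√a, √(1−a)) = 2.74275 rad → d = 6371·c ≈ 17474.09 km ≈ 9435.25 nmi.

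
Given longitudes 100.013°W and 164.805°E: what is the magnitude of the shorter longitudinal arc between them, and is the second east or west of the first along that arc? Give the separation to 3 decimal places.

95.182° west

Raw difference: 164.805 − -100.013 = 264.818°.
Normalise into (−180°, 180°]: 264.818° − 360° = -95.182°.
Negative ⇒ the second point lies to the west; separation 95.182°.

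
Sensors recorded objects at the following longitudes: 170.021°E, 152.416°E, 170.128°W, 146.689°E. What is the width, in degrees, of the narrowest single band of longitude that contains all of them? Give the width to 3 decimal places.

Sort the longitudes: -170.128°, +146.689°, +152.416°, +170.021°.
Eastward gaps between consecutive values (wrapping around): 316.817°, 5.727°, 17.605°, 19.851°.
Largest gap = 316.817° ⇒ minimal covering band is its complement: 360° − 316.817° = 43.183°.
Band runs from +146.689° eastward to -170.128°, crossing the antimeridian.

43.183°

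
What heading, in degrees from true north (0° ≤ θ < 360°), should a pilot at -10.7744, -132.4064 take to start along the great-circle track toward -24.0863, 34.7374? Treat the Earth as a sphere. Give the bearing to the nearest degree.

160°

Δλ = 34.7374 − -132.4064 = 167.1438°.
θ = atan2( sin Δλ · cos φ₂ , cos φ₁ · sin φ₂ − sin φ₁ · cos φ₂ · cos Δλ )
  = atan2(0.20313, -0.56730) = 160.299° → normalised to [0°, 360°): 160.299°.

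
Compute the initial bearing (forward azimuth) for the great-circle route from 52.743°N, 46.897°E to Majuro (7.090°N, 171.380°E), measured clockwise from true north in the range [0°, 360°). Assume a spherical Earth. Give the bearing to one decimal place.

57.5°

Δλ = 171.380 − 46.897 = 124.483°.
θ = atan2( sin Δλ · cos φ₂ , cos φ₁ · sin φ₂ − sin φ₁ · cos φ₂ · cos Δλ )
  = atan2(0.81799, 0.52190) = 57.461° → normalised to [0°, 360°): 57.461°.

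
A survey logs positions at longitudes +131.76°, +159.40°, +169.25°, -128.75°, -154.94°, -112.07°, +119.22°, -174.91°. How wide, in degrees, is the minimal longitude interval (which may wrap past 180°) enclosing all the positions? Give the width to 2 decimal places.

128.71°

Sort the longitudes: -174.91°, -154.94°, -128.75°, -112.07°, +119.22°, +131.76°, +159.40°, +169.25°.
Eastward gaps between consecutive values (wrapping around): 19.97°, 26.19°, 16.68°, 231.29°, 12.54°, 27.64°, 9.85°, 15.84°.
Largest gap = 231.29° ⇒ minimal covering band is its complement: 360° − 231.29° = 128.71°.
Band runs from +119.22° eastward to -112.07°, crossing the antimeridian.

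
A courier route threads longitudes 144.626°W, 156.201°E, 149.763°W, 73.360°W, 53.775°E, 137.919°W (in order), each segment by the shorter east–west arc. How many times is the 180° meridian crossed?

Leg 1: -144.626° → +156.201°, shortest Δλ = -59.173° (west) — crosses 180°.
Leg 2: +156.201° → -149.763°, shortest Δλ = 54.036° (east) — crosses 180°.
Leg 3: -149.763° → -73.360°, shortest Δλ = 76.403° (east) — does not cross 180°.
Leg 4: -73.360° → +53.775°, shortest Δλ = 127.135° (east) — does not cross 180°.
Leg 5: +53.775° → -137.919°, shortest Δλ = 168.306° (east) — crosses 180°.
Total crossings: 3.

3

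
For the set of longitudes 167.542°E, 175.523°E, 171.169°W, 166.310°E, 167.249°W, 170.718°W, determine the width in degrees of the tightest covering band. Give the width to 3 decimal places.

26.441°

Sort the longitudes: -171.169°, -170.718°, -167.249°, +166.310°, +167.542°, +175.523°.
Eastward gaps between consecutive values (wrapping around): 0.451°, 3.469°, 333.559°, 1.232°, 7.981°, 13.308°.
Largest gap = 333.559° ⇒ minimal covering band is its complement: 360° − 333.559° = 26.441°.
Band runs from +166.310° eastward to -167.249°, crossing the antimeridian.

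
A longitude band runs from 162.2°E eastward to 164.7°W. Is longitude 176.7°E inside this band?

Band width going east from +162.2° to -164.7°: ((-164.7 − 162.2) mod 360) = 33.1°.
Offset of +176.7° east of the west edge: ((176.7 − 162.2) mod 360) = 14.5°.
14.5° ≤ 33.1° ⇒ inside.

Yes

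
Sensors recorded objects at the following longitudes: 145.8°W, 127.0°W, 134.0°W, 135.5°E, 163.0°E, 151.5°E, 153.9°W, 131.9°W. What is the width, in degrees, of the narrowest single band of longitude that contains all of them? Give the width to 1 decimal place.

97.5°

Sort the longitudes: -153.9°, -145.8°, -134.0°, -131.9°, -127.0°, +135.5°, +151.5°, +163.0°.
Eastward gaps between consecutive values (wrapping around): 8.1°, 11.8°, 2.1°, 4.9°, 262.5°, 16.0°, 11.5°, 43.1°.
Largest gap = 262.5° ⇒ minimal covering band is its complement: 360° − 262.5° = 97.5°.
Band runs from +135.5° eastward to -127.0°, crossing the antimeridian.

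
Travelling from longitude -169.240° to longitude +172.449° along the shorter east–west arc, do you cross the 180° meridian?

Naïve |172.449 − -169.240| = 341.689° > 180°, so the shorter arc goes the other way round — across 180°.
Signed shortest Δλ = ((172.449 − -169.240 + 180) mod 360) − 180 = -18.311°.
Going west by 18.311° from -169.240° passes through 180° before reaching +172.449°.

Yes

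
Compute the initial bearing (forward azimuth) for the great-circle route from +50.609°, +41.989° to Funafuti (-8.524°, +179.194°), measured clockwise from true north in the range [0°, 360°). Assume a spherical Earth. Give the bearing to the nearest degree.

Δλ = 179.194 − 41.989 = 137.205°.
θ = atan2( sin Δλ · cos φ₂ , cos φ₁ · sin φ₂ − sin φ₁ · cos φ₂ · cos Δλ )
  = atan2(0.67187, 0.46677) = 55.211° → normalised to [0°, 360°): 55.211°.

55°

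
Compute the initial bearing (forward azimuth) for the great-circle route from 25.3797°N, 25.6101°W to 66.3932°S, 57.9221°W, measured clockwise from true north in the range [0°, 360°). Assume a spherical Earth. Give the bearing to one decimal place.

192.4°

Δλ = -57.9221 − -25.6101 = -32.3120°.
θ = atan2( sin Δλ · cos φ₂ , cos φ₁ · sin φ₂ − sin φ₁ · cos φ₂ · cos Δλ )
  = atan2(-0.21406, -0.97294) = -167.592° → normalised to [0°, 360°): 192.408°.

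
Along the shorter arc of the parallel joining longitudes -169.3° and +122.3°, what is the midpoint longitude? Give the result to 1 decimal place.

+156.5°

Signed shortest Δλ from -169.3° to +122.3° is -68.4°.
Midpoint longitude = -169.3° + (-68.4°)/2 = -169.3° − 34.2° = -203.5°.
Normalise into (−180°, 180°]: +156.5°.
(The naïve average (-169.3 + +122.3)/2 = -23.5° is on the wrong side of the globe.)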